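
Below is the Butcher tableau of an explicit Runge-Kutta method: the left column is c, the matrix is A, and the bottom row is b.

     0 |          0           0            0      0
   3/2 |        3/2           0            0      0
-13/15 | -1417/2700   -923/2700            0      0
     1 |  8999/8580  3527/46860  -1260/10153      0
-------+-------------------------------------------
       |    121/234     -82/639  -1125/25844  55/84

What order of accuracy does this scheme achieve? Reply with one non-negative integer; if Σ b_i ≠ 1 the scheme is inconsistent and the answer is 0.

b = (121/234, -82/639, -1125/25844, 55/84)
c = (0, 3/2, -13/15, 1)
Ac = (0, 0, -923/1800, 97/440)
Σ b_i: 121/234·1 + (-82/639)·1 + (-1125/25844)·1 + 55/84·1 = 1 ✓
b·c: (-82/639)·3/2 + (-1125/25844)·(-13/15) + 55/84·1 = 1/2 ✓
b·c²: (-82/639)·9/4 + (-1125/25844)·169/225 + 55/84·1 = 1/3 ✓
b·Ac: (-1125/25844)·(-923/1800) + 55/84·97/440 = 1/6 ✓
b·c³: (-82/639)·27/8 + (-1125/25844)·(-2197/3375) + 55/84·1 = 1/4 ✓
b·(c∘Ac): (-1125/25844)·11999/27000 + 55/84·97/440 = 1/8 ✓
b·Ac²: (-1125/25844)·(-923/1200) + 55/84·67/880 = 1/12 ✓
b·A²c: 55/84·7/110 = 1/24 ✓; 4 stages ⇒ order 4.

4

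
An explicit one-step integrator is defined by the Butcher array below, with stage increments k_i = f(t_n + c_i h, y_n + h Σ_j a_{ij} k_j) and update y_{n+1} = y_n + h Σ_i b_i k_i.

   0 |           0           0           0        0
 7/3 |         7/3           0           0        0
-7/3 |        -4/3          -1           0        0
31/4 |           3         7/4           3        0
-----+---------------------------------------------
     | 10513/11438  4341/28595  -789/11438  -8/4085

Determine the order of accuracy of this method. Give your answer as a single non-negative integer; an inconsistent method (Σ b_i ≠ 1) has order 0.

3

b = (10513/11438, 4341/28595, -789/11438, -8/4085)
c = (0, 7/3, -7/3, 31/4)
Ac = (0, 0, -7/3, -35/12)
Σ b_i: 10513/11438·1 + 4341/28595·1 + (-789/11438)·1 + (-8/4085)·1 = 1 ✓
b·c: 4341/28595·7/3 + (-789/11438)·(-7/3) + (-8/4085)·31/4 = 1/2 ✓
b·c²: 4341/28595·49/9 + (-789/11438)·49/9 + (-8/4085)·961/16 = 1/3 ✓
b·Ac: (-789/11438)·(-7/3) + (-8/4085)·(-35/12) = 1/6 ✓
b·c³: 4341/28595·343/27 + (-789/11438)·(-343/27) + (-8/4085)·29791/64 = 37123/19608 ≠ 1/4 ⇒ order 3.
b·(c∘Ac): (-789/11438)·49/9 + (-8/4085)·(-1085/48) = -812/2451 ≠ 1/8
b·Ac²: (-789/11438)·(-49/9) + (-8/4085)·931/36 = 23891/73530 ≠ 1/12
b·A²c: (-8/4085)·(-7) = 56/4085 ≠ 1/24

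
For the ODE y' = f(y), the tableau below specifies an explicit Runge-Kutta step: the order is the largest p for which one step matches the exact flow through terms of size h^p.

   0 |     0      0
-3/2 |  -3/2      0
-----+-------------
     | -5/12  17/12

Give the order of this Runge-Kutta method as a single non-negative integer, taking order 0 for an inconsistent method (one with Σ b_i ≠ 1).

1

b = (-5/12, 17/12)
c = (0, -3/2)
Σ b_i: (-5/12)·1 + 17/12·1 = 1 ✓
b·c: 17/12·(-3/2) = -17/8 ≠ 1/2 ⇒ order 1.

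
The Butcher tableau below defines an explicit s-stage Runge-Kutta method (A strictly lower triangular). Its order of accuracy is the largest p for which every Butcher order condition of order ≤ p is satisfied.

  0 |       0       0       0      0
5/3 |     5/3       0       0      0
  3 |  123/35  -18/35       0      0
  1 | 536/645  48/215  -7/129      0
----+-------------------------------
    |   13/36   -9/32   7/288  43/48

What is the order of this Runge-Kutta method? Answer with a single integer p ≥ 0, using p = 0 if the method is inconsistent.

b = (13/36, -9/32, 7/288, 43/48)
c = (0, 5/3, 3, 1)
Ac = (0, 0, -6/7, 9/43)
Σ b_i: 13/36·1 + (-9/32)·1 + 7/288·1 + 43/48·1 = 1 ✓
b·c: (-9/32)·5/3 + 7/288·3 + 43/48·1 = 1/2 ✓
b·c²: (-9/32)·25/9 + 7/288·9 + 43/48·1 = 1/3 ✓
b·Ac: 7/288·(-6/7) + 43/48·9/43 = 1/6 ✓
b·c³: (-9/32)·125/27 + 7/288·27 + 43/48·1 = 1/4 ✓
b·(c∘Ac): 7/288·(-18/7) + 43/48·9/43 = 1/8 ✓
b·Ac²: 7/288·(-10/7) + 43/48·17/129 = 1/12 ✓
b·A²c: 43/48·2/43 = 1/24 ✓; 4 stages ⇒ order 4.

4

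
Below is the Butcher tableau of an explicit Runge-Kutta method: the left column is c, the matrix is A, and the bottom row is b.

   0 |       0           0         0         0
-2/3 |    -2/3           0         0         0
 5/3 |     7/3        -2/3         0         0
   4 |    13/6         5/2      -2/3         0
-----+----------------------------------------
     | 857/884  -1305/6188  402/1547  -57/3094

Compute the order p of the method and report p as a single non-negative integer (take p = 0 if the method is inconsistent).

b = (857/884, -1305/6188, 402/1547, -57/3094)
c = (0, -2/3, 5/3, 4)
Ac = (0, 0, 4/9, -25/9)
Σ b_i: 857/884·1 + (-1305/6188)·1 + 402/1547·1 + (-57/3094)·1 = 1 ✓
b·c: (-1305/6188)·(-2/3) + 402/1547·5/3 + (-57/3094)·4 = 1/2 ✓
b·c²: (-1305/6188)·4/9 + 402/1547·25/9 + (-57/3094)·16 = 1/3 ✓
b·Ac: 402/1547·4/9 + (-57/3094)·(-25/9) = 1/6 ✓
b·c³: (-1305/6188)·(-8/27) + 402/1547·125/27 + (-57/3094)·64 = 172/1989 ≠ 1/4 ⇒ order 3.
b·(c∘Ac): 402/1547·20/27 + (-57/3094)·(-100/9) = 790/1989 ≠ 1/8
b·Ac²: 402/1547·(-8/27) + (-57/3094)·(-20/27) = -14/221 ≠ 1/12
b·A²c: (-57/3094)·(-8/27) = 76/13923 ≠ 1/24

3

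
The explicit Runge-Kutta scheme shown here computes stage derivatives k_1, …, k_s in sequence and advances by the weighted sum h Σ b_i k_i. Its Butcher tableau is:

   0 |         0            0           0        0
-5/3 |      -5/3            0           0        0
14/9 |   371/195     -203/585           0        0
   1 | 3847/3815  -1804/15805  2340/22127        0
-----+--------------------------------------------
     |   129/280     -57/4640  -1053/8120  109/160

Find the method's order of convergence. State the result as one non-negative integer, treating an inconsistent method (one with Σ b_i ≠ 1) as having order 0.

4

b = (129/280, -57/4640, -1053/8120, 109/160)
c = (0, -5/3, 14/9, 1)
Ac = (0, 0, 203/351, 116/327)
Σ b_i: 129/280·1 + (-57/4640)·1 + (-1053/8120)·1 + 109/160·1 = 1 ✓
b·c: (-57/4640)·(-5/3) + (-1053/8120)·14/9 + 109/160·1 = 1/2 ✓
b·c²: (-57/4640)·25/9 + (-1053/8120)·196/81 + 109/160·1 = 1/3 ✓
b·Ac: (-1053/8120)·203/351 + 109/160·116/327 = 1/6 ✓
b·c³: (-57/4640)·(-125/27) + (-1053/8120)·2744/729 + 109/160·1 = 1/4 ✓
b·(c∘Ac): (-1053/8120)·2842/3159 + 109/160·116/327 = 1/8 ✓
b·Ac²: (-1053/8120)·(-1015/1053) + 109/160·(-20/327) = 1/12 ✓
b·A²c: 109/160·20/327 = 1/24 ✓; 4 stages ⇒ order 4.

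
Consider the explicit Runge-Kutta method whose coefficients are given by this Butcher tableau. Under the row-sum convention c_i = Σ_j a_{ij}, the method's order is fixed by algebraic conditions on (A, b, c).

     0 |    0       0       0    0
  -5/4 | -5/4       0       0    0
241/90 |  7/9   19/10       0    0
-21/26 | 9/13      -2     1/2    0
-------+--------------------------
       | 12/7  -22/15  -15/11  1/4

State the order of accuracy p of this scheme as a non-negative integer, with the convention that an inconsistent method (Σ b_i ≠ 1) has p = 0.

b = (12/7, -22/15, -15/11, 1/4)
c = (0, -5/4, 241/90, -21/26)
Ac = (0, 0, -19/8, 691/180)
Σ b_i: 12/7·1 + (-22/15)·1 + (-15/11)·1 + 1/4·1 = -4001/4620 ≠ 1 ⇒ order 0.

0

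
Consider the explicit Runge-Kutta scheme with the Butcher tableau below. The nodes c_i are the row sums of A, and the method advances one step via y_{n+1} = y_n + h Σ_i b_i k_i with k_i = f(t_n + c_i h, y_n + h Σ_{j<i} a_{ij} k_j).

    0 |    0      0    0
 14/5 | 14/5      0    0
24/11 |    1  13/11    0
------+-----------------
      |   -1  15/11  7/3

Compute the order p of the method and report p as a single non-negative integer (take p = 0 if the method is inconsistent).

0

b = (-1, 15/11, 7/3)
c = (0, 14/5, 24/11)
Ac = (0, 0, 182/55)
Σ b_i: (-1)·1 + 15/11·1 + 7/3·1 = 89/33 ≠ 1 ⇒ order 0.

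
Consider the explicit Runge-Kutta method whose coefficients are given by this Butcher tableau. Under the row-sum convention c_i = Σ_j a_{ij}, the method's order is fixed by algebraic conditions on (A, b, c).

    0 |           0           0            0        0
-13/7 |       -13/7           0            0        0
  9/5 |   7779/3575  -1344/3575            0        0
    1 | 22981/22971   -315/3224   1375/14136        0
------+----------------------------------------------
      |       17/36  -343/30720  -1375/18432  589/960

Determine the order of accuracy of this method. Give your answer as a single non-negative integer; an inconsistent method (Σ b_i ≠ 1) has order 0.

b = (17/36, -343/30720, -1375/18432, 589/960)
c = (0, -13/7, 9/5, 1)
Ac = (0, 0, 192/275, 210/589)
Σ b_i: 17/36·1 + (-343/30720)·1 + (-1375/18432)·1 + 589/960·1 = 1 ✓
b·c: (-343/30720)·(-13/7) + (-1375/18432)·9/5 + 589/960·1 = 1/2 ✓
b·c²: (-343/30720)·169/49 + (-1375/18432)·81/25 + 589/960·1 = 1/3 ✓
b·Ac: (-1375/18432)·192/275 + 589/960·210/589 = 1/6 ✓
b·c³: (-343/30720)·(-2197/343) + (-1375/18432)·729/125 + 589/960·1 = 1/4 ✓
b·(c∘Ac): (-1375/18432)·1728/1375 + 589/960·210/589 = 1/8 ✓
b·Ac²: (-1375/18432)·(-2496/1925) + 589/960·(-90/4123) = 1/12 ✓
b·A²c: 589/960·40/589 = 1/24 ✓; 4 stages ⇒ order 4.

4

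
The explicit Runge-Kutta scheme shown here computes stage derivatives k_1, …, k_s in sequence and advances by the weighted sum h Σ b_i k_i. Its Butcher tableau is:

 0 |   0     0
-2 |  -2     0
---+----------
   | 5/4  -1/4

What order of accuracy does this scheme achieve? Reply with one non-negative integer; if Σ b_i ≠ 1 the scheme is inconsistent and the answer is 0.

b = (5/4, -1/4)
c = (0, -2)
Σ b_i: 5/4·1 + (-1/4)·1 = 1 ✓
b·c: (-1/4)·(-2) = 1/2 ✓; 2 stages ⇒ order 2.

2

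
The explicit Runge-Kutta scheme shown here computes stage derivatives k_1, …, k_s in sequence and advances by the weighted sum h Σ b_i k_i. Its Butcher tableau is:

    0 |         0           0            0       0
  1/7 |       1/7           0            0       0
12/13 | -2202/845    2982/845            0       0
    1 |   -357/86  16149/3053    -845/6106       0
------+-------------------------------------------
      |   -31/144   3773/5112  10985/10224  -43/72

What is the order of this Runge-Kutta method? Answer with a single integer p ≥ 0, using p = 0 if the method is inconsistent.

b = (-31/144, 3773/5112, 10985/10224, -43/72)
c = (0, 1/7, 12/13, 1)
Ac = (0, 0, 426/845, 27/43)
Σ b_i: (-31/144)·1 + 3773/5112·1 + 10985/10224·1 + (-43/72)·1 = 1 ✓
b·c: 3773/5112·1/7 + 10985/10224·12/13 + (-43/72)·1 = 1/2 ✓
b·c²: 3773/5112·1/49 + 10985/10224·144/169 + (-43/72)·1 = 1/3 ✓
b·Ac: 10985/10224·426/845 + (-43/72)·27/43 = 1/6 ✓
b·c³: 3773/5112·1/343 + 10985/10224·1728/2197 + (-43/72)·1 = 1/4 ✓
b·(c∘Ac): 10985/10224·5112/10985 + (-43/72)·27/43 = 1/8 ✓
b·Ac²: 10985/10224·426/5915 + (-43/72)·(-3/301) = 1/12 ✓
b·A²c: (-43/72)·(-3/43) = 1/24 ✓; 4 stages ⇒ order 4.

4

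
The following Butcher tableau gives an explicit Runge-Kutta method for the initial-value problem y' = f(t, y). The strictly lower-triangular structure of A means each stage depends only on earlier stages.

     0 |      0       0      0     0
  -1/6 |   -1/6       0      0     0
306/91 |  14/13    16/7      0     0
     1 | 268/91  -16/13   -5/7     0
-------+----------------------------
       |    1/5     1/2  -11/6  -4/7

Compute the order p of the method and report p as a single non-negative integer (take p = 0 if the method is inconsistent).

0

b = (1/5, 1/2, -11/6, -4/7)
c = (0, -1/6, 306/91, 1)
Ac = (0, 0, -8/21, -4198/1911)
Σ b_i: 1/5·1 + 1/2·1 + (-11/6)·1 + (-4/7)·1 = -179/105 ≠ 1 ⇒ order 0.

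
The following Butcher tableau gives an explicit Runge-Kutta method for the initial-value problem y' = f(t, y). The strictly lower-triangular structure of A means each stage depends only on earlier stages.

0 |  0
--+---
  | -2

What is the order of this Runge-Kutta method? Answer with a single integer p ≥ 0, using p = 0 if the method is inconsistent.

b = (-2)
c = (0)
Σ b_i: (-2)·1 = -2 ≠ 1 ⇒ order 0.

0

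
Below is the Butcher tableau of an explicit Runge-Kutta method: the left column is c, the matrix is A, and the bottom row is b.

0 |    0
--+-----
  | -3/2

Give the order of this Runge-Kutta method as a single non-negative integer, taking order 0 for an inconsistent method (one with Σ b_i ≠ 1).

b = (-3/2)
c = (0)
Σ b_i: (-3/2)·1 = -3/2 ≠ 1 ⇒ order 0.

0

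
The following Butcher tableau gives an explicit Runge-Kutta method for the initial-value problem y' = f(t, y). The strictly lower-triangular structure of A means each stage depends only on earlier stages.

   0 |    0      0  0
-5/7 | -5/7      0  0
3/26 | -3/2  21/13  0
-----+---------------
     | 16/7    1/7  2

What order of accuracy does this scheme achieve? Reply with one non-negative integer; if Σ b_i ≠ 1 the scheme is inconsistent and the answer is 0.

0

b = (16/7, 1/7, 2)
c = (0, -5/7, 3/26)
Ac = (0, 0, -15/13)
Σ b_i: 16/7·1 + 1/7·1 + 2·1 = 31/7 ≠ 1 ⇒ order 0.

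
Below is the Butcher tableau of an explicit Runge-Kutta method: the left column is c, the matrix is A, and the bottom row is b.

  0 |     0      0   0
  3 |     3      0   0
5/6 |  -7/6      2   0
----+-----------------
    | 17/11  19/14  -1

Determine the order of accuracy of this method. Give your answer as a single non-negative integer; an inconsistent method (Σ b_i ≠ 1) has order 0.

b = (17/11, 19/14, -1)
c = (0, 3, 5/6)
Ac = (0, 0, 6)
Σ b_i: 17/11·1 + 19/14·1 + (-1)·1 = 293/154 ≠ 1 ⇒ order 0.

0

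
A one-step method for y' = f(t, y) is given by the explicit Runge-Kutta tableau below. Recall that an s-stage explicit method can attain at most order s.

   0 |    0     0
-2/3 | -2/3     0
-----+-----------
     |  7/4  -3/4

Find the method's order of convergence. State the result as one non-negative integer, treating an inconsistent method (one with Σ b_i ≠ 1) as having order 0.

2

b = (7/4, -3/4)
c = (0, -2/3)
Σ b_i: 7/4·1 + (-3/4)·1 = 1 ✓
b·c: (-3/4)·(-2/3) = 1/2 ✓; 2 stages ⇒ order 2.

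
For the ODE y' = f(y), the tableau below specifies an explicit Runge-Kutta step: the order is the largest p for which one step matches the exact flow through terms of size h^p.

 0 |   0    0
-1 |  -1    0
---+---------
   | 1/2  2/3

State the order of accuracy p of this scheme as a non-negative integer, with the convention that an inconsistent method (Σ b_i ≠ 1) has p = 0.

b = (1/2, 2/3)
c = (0, -1)
Σ b_i: 1/2·1 + 2/3·1 = 7/6 ≠ 1 ⇒ order 0.

0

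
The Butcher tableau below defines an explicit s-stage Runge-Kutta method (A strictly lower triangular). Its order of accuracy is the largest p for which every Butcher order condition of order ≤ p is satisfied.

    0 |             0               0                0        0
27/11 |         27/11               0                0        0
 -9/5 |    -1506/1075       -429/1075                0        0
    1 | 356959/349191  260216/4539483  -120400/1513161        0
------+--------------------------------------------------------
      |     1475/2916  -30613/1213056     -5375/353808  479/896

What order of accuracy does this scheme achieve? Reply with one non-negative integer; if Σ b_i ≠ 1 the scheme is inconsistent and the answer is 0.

b = (1475/2916, -30613/1213056, -5375/353808, 479/896)
c = (0, 27/11, -9/5, 1)
Ac = (0, 0, -1053/1075, 136/479)
Σ b_i: 1475/2916·1 + (-30613/1213056)·1 + (-5375/353808)·1 + 479/896·1 = 1 ✓
b·c: (-30613/1213056)·27/11 + (-5375/353808)·(-9/5) + 479/896·1 = 1/2 ✓
b·c²: (-30613/1213056)·729/121 + (-5375/353808)·81/25 + 479/896·1 = 1/3 ✓
b·Ac: (-5375/353808)·(-1053/1075) + 479/896·136/479 = 1/6 ✓
b·c³: (-30613/1213056)·19683/1331 + (-5375/353808)·(-729/125) + 479/896·1 = 1/4 ✓
b·(c∘Ac): (-5375/353808)·9477/5375 + 479/896·136/479 = 1/8 ✓
b·Ac²: (-5375/353808)·(-28431/11825) + 479/896·1384/15807 = 1/12 ✓
b·A²c: 479/896·112/1437 = 1/24 ✓; 4 stages ⇒ order 4.

4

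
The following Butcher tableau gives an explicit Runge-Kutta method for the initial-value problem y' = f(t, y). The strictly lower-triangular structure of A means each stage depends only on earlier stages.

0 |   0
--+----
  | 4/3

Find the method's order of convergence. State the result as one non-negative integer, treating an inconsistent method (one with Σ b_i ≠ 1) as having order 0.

0

b = (4/3)
c = (0)
Σ b_i: 4/3·1 = 4/3 ≠ 1 ⇒ order 0.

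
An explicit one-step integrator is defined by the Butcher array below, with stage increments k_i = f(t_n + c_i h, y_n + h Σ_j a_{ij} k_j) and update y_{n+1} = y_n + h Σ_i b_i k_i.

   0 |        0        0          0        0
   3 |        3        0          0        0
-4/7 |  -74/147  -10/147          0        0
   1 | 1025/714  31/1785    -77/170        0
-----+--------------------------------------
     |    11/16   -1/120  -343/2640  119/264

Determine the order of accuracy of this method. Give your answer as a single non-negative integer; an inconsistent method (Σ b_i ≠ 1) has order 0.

b = (11/16, -1/120, -343/2640, 119/264)
c = (0, 3, -4/7, 1)
Ac = (0, 0, -10/49, 37/119)
Σ b_i: 11/16·1 + (-1/120)·1 + (-343/2640)·1 + 119/264·1 = 1 ✓
b·c: (-1/120)·3 + (-343/2640)·(-4/7) + 119/264·1 = 1/2 ✓
b·c²: (-1/120)·9 + (-343/2640)·16/49 + 119/264·1 = 1/3 ✓
b·Ac: (-343/2640)·(-10/49) + 119/264·37/119 = 1/6 ✓
b·c³: (-1/120)·27 + (-343/2640)·(-64/343) + 119/264·1 = 1/4 ✓
b·(c∘Ac): (-343/2640)·40/343 + 119/264·37/119 = 1/8 ✓
b·Ac²: (-343/2640)·(-30/49) + 119/264·1/119 = 1/12 ✓
b·A²c: 119/264·11/119 = 1/24 ✓; 4 stages ⇒ order 4.

4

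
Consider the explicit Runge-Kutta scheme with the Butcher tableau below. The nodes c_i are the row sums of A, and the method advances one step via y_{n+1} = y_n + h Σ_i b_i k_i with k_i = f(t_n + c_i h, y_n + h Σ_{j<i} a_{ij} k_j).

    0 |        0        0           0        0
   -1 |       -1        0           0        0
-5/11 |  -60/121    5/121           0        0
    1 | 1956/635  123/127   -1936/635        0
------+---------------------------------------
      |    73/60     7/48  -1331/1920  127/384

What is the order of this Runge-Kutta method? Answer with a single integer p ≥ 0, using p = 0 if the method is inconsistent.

4

b = (73/60, 7/48, -1331/1920, 127/384)
c = (0, -1, -5/11, 1)
Ac = (0, 0, -5/121, 53/127)
Σ b_i: 73/60·1 + 7/48·1 + (-1331/1920)·1 + 127/384·1 = 1 ✓
b·c: 7/48·(-1) + (-1331/1920)·(-5/11) + 127/384·1 = 1/2 ✓
b·c²: 7/48·1 + (-1331/1920)·25/121 + 127/384·1 = 1/3 ✓
b·Ac: (-1331/1920)·(-5/121) + 127/384·53/127 = 1/6 ✓
b·c³: 7/48·(-1) + (-1331/1920)·(-125/1331) + 127/384·1 = 1/4 ✓
b·(c∘Ac): (-1331/1920)·25/1331 + 127/384·53/127 = 1/8 ✓
b·Ac²: (-1331/1920)·5/121 + 127/384·43/127 = 1/12 ✓
b·A²c: 127/384·16/127 = 1/24 ✓; 4 stages ⇒ order 4.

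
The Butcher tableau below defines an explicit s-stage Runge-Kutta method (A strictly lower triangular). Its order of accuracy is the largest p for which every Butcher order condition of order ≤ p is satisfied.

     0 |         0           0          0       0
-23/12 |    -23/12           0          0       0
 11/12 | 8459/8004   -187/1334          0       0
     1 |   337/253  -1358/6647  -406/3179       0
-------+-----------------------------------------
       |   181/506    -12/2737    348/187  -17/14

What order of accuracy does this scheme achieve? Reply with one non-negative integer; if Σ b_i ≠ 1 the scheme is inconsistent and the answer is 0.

4

b = (181/506, -12/2737, 348/187, -17/14)
c = (0, -23/12, 11/12, 1)
Ac = (0, 0, 187/696, 14/51)
Σ b_i: 181/506·1 + (-12/2737)·1 + 348/187·1 + (-17/14)·1 = 1 ✓
b·c: (-12/2737)·(-23/12) + 348/187·11/12 + (-17/14)·1 = 1/2 ✓
b·c²: (-12/2737)·529/144 + 348/187·121/144 + (-17/14)·1 = 1/3 ✓
b·Ac: 348/187·187/696 + (-17/14)·14/51 = 1/6 ✓
b·c³: (-12/2737)·(-12167/1728) + 348/187·1331/1728 + (-17/14)·1 = 1/4 ✓
b·(c∘Ac): 348/187·2057/8352 + (-17/14)·14/51 = 1/8 ✓
b·Ac²: 348/187·(-4301/8352) + (-17/14)·(-175/204) = 1/12 ✓
b·A²c: (-17/14)·(-7/204) = 1/24 ✓; 4 stages ⇒ order 4.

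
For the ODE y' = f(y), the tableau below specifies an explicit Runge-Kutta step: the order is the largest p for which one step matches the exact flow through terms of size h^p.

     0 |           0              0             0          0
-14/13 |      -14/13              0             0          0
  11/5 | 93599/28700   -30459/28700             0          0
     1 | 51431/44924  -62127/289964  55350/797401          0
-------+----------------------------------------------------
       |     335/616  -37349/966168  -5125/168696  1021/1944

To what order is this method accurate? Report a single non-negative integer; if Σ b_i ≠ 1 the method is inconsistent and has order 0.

b = (335/616, -37349/966168, -5125/168696, 1021/1944)
c = (0, -14/13, 11/5, 1)
Ac = (0, 0, 2343/2050, 783/2042)
Σ b_i: 335/616·1 + (-37349/966168)·1 + (-5125/168696)·1 + 1021/1944·1 = 1 ✓
b·c: (-37349/966168)·(-14/13) + (-5125/168696)·11/5 + 1021/1944·1 = 1/2 ✓
b·c²: (-37349/966168)·196/169 + (-5125/168696)·121/25 + 1021/1944·1 = 1/3 ✓
b·Ac: (-5125/168696)·2343/2050 + 1021/1944·783/2042 = 1/6 ✓
b·c³: (-37349/966168)·(-2744/2197) + (-5125/168696)·1331/125 + 1021/1944·1 = 1/4 ✓
b·(c∘Ac): (-5125/168696)·25773/10250 + 1021/1944·783/2042 = 1/8 ✓
b·Ac²: (-5125/168696)·(-16401/13325) + 1021/1944·1161/13273 = 1/12 ✓
b·A²c: 1021/1944·81/1021 = 1/24 ✓; 4 stages ⇒ order 4.

4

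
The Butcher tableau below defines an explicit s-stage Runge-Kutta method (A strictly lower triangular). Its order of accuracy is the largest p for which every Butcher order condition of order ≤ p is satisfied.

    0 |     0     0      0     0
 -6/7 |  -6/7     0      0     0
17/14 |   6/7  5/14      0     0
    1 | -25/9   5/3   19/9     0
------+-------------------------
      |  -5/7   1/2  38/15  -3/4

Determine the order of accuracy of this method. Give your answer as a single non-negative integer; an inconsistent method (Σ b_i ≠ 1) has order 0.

b = (-5/7, 1/2, 38/15, -3/4)
c = (0, -6/7, 17/14, 1)
Ac = (0, 0, -15/49, 143/126)
Σ b_i: (-5/7)·1 + 1/2·1 + 38/15·1 + (-3/4)·1 = 659/420 ≠ 1 ⇒ order 0.

0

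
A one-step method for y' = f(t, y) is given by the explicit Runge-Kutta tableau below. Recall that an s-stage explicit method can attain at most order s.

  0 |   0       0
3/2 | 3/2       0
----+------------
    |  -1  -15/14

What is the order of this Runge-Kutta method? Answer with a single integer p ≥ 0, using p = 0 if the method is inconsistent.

b = (-1, -15/14)
c = (0, 3/2)
Σ b_i: (-1)·1 + (-15/14)·1 = -29/14 ≠ 1 ⇒ order 0.

0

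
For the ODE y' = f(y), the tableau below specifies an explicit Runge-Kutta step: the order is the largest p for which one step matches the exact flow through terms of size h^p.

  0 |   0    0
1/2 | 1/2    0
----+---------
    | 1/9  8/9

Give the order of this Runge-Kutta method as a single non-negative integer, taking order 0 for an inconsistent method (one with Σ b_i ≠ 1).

1

b = (1/9, 8/9)
c = (0, 1/2)
Σ b_i: 1/9·1 + 8/9·1 = 1 ✓
b·c: 8/9·1/2 = 4/9 ≠ 1/2 ⇒ order 1.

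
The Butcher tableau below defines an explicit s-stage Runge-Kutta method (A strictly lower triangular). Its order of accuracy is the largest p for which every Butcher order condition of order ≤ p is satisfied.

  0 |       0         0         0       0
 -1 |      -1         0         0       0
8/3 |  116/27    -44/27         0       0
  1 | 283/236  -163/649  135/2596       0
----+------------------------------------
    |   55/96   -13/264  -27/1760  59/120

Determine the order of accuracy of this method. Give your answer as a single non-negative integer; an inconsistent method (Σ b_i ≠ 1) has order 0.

b = (55/96, -13/264, -27/1760, 59/120)
c = (0, -1, 8/3, 1)
Ac = (0, 0, 44/27, 23/59)
Σ b_i: 55/96·1 + (-13/264)·1 + (-27/1760)·1 + 59/120·1 = 1 ✓
b·c: (-13/264)·(-1) + (-27/1760)·8/3 + 59/120·1 = 1/2 ✓
b·c²: (-13/264)·1 + (-27/1760)·64/9 + 59/120·1 = 1/3 ✓
b·Ac: (-27/1760)·44/27 + 59/120·23/59 = 1/6 ✓
b·c³: (-13/264)·(-1) + (-27/1760)·512/27 + 59/120·1 = 1/4 ✓
b·(c∘Ac): (-27/1760)·352/81 + 59/120·23/59 = 1/8 ✓
b·Ac²: (-27/1760)·(-44/27) + 59/120·7/59 = 1/12 ✓
b·A²c: 59/120·5/59 = 1/24 ✓; 4 stages ⇒ order 4.

4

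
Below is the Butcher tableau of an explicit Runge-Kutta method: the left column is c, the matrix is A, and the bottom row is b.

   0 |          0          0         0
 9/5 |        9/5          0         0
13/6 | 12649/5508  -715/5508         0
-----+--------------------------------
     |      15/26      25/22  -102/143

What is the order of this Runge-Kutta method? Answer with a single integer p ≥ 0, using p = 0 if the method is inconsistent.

3

b = (15/26, 25/22, -102/143)
c = (0, 9/5, 13/6)
Ac = (0, 0, -143/612)
Σ b_i: 15/26·1 + 25/22·1 + (-102/143)·1 = 1 ✓
b·c: 25/22·9/5 + (-102/143)·13/6 = 1/2 ✓
b·c²: 25/22·81/25 + (-102/143)·169/36 = 1/3 ✓
b·Ac: (-102/143)·(-143/612) = 1/6 ✓; 3 stages ⇒ order 3.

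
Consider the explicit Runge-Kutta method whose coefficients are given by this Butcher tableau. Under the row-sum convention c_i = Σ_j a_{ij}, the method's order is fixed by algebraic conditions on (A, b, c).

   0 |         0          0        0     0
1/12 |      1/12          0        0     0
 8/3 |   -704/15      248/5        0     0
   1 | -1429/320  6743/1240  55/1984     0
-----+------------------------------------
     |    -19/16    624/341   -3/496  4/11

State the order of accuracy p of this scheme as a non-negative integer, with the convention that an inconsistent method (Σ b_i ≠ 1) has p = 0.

b = (-19/16, 624/341, -3/496, 4/11)
c = (0, 1/12, 8/3, 1)
Ac = (0, 0, 62/15, 253/480)
Σ b_i: (-19/16)·1 + 624/341·1 + (-3/496)·1 + 4/11·1 = 1 ✓
b·c: 624/341·1/12 + (-3/496)·8/3 + 4/11·1 = 1/2 ✓
b·c²: 624/341·1/144 + (-3/496)·64/9 + 4/11·1 = 1/3 ✓
b·Ac: (-3/496)·62/15 + 4/11·253/480 = 1/6 ✓
b·c³: 624/341·1/1728 + (-3/496)·512/27 + 4/11·1 = 1/4 ✓
b·(c∘Ac): (-3/496)·496/45 + 4/11·253/480 = 1/8 ✓
b·Ac²: (-3/496)·31/90 + 4/11·451/1920 = 1/12 ✓
b·A²c: 4/11·11/96 = 1/24 ✓; 4 stages ⇒ order 4.

4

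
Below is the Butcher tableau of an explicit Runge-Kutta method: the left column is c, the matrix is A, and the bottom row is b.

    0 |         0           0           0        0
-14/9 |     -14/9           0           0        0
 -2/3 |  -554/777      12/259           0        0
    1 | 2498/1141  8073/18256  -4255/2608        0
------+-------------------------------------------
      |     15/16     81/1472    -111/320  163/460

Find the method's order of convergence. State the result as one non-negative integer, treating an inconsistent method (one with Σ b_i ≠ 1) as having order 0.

4

b = (15/16, 81/1472, -111/320, 163/460)
c = (0, -14/9, -2/3, 1)
Ac = (0, 0, -8/111, 391/978)
Σ b_i: 15/16·1 + 81/1472·1 + (-111/320)·1 + 163/460·1 = 1 ✓
b·c: 81/1472·(-14/9) + (-111/320)·(-2/3) + 163/460·1 = 1/2 ✓
b·c²: 81/1472·196/81 + (-111/320)·4/9 + 163/460·1 = 1/3 ✓
b·Ac: (-111/320)·(-8/111) + 163/460·391/978 = 1/6 ✓
b·c³: 81/1472·(-2744/729) + (-111/320)·(-8/27) + 163/460·1 = 1/4 ✓
b·(c∘Ac): (-111/320)·16/333 + 163/460·391/978 = 1/8 ✓
b·Ac²: (-111/320)·112/999 + 163/460·506/1467 = 1/12 ✓
b·A²c: 163/460·115/978 = 1/24 ✓; 4 stages ⇒ order 4.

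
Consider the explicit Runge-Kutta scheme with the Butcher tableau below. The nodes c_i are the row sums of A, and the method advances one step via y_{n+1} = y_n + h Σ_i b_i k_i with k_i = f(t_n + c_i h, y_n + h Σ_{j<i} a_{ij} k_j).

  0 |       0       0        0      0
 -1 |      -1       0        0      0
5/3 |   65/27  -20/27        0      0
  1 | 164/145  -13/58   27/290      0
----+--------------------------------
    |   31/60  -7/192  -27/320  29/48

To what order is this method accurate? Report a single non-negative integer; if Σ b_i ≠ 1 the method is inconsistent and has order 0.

b = (31/60, -7/192, -27/320, 29/48)
c = (0, -1, 5/3, 1)
Ac = (0, 0, 20/27, 11/29)
Σ b_i: 31/60·1 + (-7/192)·1 + (-27/320)·1 + 29/48·1 = 1 ✓
b·c: (-7/192)·(-1) + (-27/320)·5/3 + 29/48·1 = 1/2 ✓
b·c²: (-7/192)·1 + (-27/320)·25/9 + 29/48·1 = 1/3 ✓
b·Ac: (-27/320)·20/27 + 29/48·11/29 = 1/6 ✓
b·c³: (-7/192)·(-1) + (-27/320)·125/27 + 29/48·1 = 1/4 ✓
b·(c∘Ac): (-27/320)·100/81 + 29/48·11/29 = 1/8 ✓
b·Ac²: (-27/320)·(-20/27) + 29/48·1/29 = 1/12 ✓
b·A²c: 29/48·2/29 = 1/24 ✓; 4 stages ⇒ order 4.

4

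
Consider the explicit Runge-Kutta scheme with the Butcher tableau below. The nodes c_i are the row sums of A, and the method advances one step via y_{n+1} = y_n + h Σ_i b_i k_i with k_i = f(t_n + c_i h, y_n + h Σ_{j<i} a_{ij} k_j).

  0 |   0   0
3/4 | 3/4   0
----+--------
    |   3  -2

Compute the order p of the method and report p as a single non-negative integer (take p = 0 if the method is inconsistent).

1

b = (3, -2)
c = (0, 3/4)
Σ b_i: 3·1 + (-2)·1 = 1 ✓
b·c: (-2)·3/4 = -3/2 ≠ 1/2 ⇒ order 1.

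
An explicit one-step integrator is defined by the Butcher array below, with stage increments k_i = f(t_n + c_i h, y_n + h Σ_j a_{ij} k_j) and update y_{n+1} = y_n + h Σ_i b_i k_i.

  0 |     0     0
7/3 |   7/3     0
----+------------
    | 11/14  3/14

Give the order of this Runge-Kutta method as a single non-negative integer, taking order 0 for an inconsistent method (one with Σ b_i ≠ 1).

b = (11/14, 3/14)
c = (0, 7/3)
Σ b_i: 11/14·1 + 3/14·1 = 1 ✓
b·c: 3/14·7/3 = 1/2 ✓; 2 stages ⇒ order 2.

2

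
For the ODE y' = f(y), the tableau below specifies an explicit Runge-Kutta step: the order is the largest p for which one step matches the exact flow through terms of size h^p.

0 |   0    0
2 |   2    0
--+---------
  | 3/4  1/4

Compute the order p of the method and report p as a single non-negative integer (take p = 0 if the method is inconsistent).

2

b = (3/4, 1/4)
c = (0, 2)
Σ b_i: 3/4·1 + 1/4·1 = 1 ✓
b·c: 1/4·2 = 1/2 ✓; 2 stages ⇒ order 2.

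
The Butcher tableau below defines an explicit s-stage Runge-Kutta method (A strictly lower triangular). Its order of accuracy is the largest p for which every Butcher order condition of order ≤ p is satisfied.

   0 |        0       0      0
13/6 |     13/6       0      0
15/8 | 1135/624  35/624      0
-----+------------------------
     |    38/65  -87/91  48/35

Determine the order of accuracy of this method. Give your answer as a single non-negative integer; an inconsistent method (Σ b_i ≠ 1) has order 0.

b = (38/65, -87/91, 48/35)
c = (0, 13/6, 15/8)
Ac = (0, 0, 35/288)
Σ b_i: 38/65·1 + (-87/91)·1 + 48/35·1 = 1 ✓
b·c: (-87/91)·13/6 + 48/35·15/8 = 1/2 ✓
b·c²: (-87/91)·169/36 + 48/35·225/64 = 1/3 ✓
b·Ac: 48/35·35/288 = 1/6 ✓; 3 stages ⇒ order 3.

3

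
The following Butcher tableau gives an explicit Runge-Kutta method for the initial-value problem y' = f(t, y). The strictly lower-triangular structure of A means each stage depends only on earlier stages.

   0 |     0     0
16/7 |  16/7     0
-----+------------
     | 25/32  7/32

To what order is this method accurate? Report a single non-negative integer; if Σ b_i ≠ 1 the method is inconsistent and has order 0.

b = (25/32, 7/32)
c = (0, 16/7)
Σ b_i: 25/32·1 + 7/32·1 = 1 ✓
b·c: 7/32·16/7 = 1/2 ✓; 2 stages ⇒ order 2.

2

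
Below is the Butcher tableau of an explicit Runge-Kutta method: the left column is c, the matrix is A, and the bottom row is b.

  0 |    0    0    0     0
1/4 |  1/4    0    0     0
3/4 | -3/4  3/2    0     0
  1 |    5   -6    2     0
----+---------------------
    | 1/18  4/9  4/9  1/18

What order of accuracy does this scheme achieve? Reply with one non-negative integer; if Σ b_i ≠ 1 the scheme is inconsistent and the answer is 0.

4

b = (1/18, 4/9, 4/9, 1/18)
c = (0, 1/4, 3/4, 1)
Ac = (0, 0, 3/8, 0)
Σ b_i: 1/18·1 + 4/9·1 + 4/9·1 + 1/18·1 = 1 ✓
b·c: 4/9·1/4 + 4/9·3/4 + 1/18·1 = 1/2 ✓
b·c²: 4/9·1/16 + 4/9·9/16 + 1/18·1 = 1/3 ✓
b·Ac: 4/9·3/8 = 1/6 ✓
b·c³: 4/9·1/64 + 4/9·27/64 + 1/18·1 = 1/4 ✓
b·(c∘Ac): 4/9·9/32 = 1/8 ✓
b·Ac²: 4/9·3/32 + 1/18·3/4 = 1/12 ✓
b·A²c: 1/18·3/4 = 1/24 ✓; 4 stages ⇒ order 4.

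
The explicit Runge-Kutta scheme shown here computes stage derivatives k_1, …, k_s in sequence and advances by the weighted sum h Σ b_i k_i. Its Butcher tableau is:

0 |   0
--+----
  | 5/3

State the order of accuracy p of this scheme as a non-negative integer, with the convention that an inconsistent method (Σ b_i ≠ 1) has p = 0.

b = (5/3)
c = (0)
Σ b_i: 5/3·1 = 5/3 ≠ 1 ⇒ order 0.

0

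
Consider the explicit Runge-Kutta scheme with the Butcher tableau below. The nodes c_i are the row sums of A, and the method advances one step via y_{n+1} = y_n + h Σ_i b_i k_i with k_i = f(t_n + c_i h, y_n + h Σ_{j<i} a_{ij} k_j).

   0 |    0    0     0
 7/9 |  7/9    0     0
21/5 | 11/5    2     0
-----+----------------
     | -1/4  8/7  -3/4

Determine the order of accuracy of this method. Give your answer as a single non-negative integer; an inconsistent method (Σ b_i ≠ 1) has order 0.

b = (-1/4, 8/7, -3/4)
c = (0, 7/9, 21/5)
Ac = (0, 0, 14/9)
Σ b_i: (-1/4)·1 + 8/7·1 + (-3/4)·1 = 1/7 ≠ 1 ⇒ order 0.

0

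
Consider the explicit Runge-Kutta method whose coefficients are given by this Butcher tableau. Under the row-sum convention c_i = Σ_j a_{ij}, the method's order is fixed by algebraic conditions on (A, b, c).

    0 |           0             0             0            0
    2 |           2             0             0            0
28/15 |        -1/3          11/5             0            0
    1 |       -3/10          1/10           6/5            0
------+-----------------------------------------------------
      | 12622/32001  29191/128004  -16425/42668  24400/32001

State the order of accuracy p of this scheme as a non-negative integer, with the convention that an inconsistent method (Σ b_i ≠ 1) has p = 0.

b = (12622/32001, 29191/128004, -16425/42668, 24400/32001)
c = (0, 2, 28/15, 1)
Ac = (0, 0, 22/5, 61/25)
Σ b_i: 12622/32001·1 + 29191/128004·1 + (-16425/42668)·1 + 24400/32001·1 = 1 ✓
b·c: 29191/128004·2 + (-16425/42668)·28/15 + 24400/32001·1 = 1/2 ✓
b·c²: 29191/128004·4 + (-16425/42668)·784/225 + 24400/32001·1 = 1/3 ✓
b·Ac: (-16425/42668)·22/5 + 24400/32001·61/25 = 1/6 ✓
b·c³: 29191/128004·8 + (-16425/42668)·21952/3375 + 24400/32001·1 = 13286/160005 ≠ 1/4 ⇒ order 3.
b·(c∘Ac): (-16425/42668)·616/75 + 24400/32001·61/25 = -41642/32001 ≠ 1/8
b·Ac²: (-16425/42668)·44/5 + 24400/32001·1718/375 = 50693/480015 ≠ 1/12
b·A²c: 24400/32001·132/25 = 42944/10667 ≠ 1/24

3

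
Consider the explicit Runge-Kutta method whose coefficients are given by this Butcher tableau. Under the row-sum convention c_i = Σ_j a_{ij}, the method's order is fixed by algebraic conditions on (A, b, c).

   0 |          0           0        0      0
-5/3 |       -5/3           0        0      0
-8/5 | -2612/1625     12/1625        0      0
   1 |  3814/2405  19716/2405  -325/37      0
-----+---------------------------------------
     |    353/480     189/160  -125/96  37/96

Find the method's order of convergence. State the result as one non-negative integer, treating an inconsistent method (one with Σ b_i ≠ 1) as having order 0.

b = (353/480, 189/160, -125/96, 37/96)
c = (0, -5/3, -8/5, 1)
Ac = (0, 0, -4/325, 188/481)
Σ b_i: 353/480·1 + 189/160·1 + (-125/96)·1 + 37/96·1 = 1 ✓
b·c: 189/160·(-5/3) + (-125/96)·(-8/5) + 37/96·1 = 1/2 ✓
b·c²: 189/160·25/9 + (-125/96)·64/25 + 37/96·1 = 1/3 ✓
b·Ac: (-125/96)·(-4/325) + 37/96·188/481 = 1/6 ✓
b·c³: 189/160·(-125/27) + (-125/96)·(-512/125) + 37/96·1 = 1/4 ✓
b·(c∘Ac): (-125/96)·32/1625 + 37/96·188/481 = 1/8 ✓
b·Ac²: (-125/96)·4/195 + 37/96·412/1443 = 1/12 ✓
b·A²c: 37/96·4/37 = 1/24 ✓; 4 stages ⇒ order 4.

4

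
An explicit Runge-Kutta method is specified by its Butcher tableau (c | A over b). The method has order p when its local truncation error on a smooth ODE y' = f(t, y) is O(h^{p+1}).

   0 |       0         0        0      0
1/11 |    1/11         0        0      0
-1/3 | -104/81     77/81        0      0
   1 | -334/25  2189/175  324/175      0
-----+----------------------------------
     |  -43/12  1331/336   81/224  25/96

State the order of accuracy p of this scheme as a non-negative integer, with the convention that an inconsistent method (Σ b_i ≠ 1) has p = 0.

4

b = (-43/12, 1331/336, 81/224, 25/96)
c = (0, 1/11, -1/3, 1)
Ac = (0, 0, 7/81, 13/25)
Σ b_i: (-43/12)·1 + 1331/336·1 + 81/224·1 + 25/96·1 = 1 ✓
b·c: 1331/336·1/11 + 81/224·(-1/3) + 25/96·1 = 1/2 ✓
b·c²: 1331/336·1/121 + 81/224·1/9 + 25/96·1 = 1/3 ✓
b·Ac: 81/224·7/81 + 25/96·13/25 = 1/6 ✓
b·c³: 1331/336·1/1331 + 81/224·(-1/27) + 25/96·1 = 1/4 ✓
b·(c∘Ac): 81/224·(-7/243) + 25/96·13/25 = 1/8 ✓
b·Ac²: 81/224·7/891 + 25/96·17/55 = 1/12 ✓
b·A²c: 25/96·4/25 = 1/24 ✓; 4 stages ⇒ order 4.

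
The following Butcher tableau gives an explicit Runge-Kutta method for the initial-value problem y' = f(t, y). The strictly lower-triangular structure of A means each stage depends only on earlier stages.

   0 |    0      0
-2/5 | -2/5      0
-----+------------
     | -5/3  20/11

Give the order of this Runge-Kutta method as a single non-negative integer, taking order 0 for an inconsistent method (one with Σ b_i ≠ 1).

0

b = (-5/3, 20/11)
c = (0, -2/5)
Σ b_i: (-5/3)·1 + 20/11·1 = 5/33 ≠ 1 ⇒ order 0.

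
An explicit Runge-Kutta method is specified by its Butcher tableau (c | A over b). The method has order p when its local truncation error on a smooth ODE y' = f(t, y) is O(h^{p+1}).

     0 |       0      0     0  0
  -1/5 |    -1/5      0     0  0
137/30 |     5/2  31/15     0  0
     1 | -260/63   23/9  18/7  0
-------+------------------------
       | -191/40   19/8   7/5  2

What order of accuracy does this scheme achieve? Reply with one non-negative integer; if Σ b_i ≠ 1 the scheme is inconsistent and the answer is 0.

1

b = (-191/40, 19/8, 7/5, 2)
c = (0, -1/5, 137/30, 1)
Ac = (0, 0, -31/75, 3538/315)
Σ b_i: (-191/40)·1 + 19/8·1 + 7/5·1 + 2·1 = 1 ✓
b·c: 19/8·(-1/5) + 7/5·137/30 + 2·1 = 4751/600 ≠ 1/2 ⇒ order 1.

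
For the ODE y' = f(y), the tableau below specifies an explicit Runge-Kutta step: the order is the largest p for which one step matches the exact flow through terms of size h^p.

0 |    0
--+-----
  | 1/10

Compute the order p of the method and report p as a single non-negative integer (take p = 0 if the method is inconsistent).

0

b = (1/10)
c = (0)
Σ b_i: 1/10·1 = 1/10 ≠ 1 ⇒ order 0.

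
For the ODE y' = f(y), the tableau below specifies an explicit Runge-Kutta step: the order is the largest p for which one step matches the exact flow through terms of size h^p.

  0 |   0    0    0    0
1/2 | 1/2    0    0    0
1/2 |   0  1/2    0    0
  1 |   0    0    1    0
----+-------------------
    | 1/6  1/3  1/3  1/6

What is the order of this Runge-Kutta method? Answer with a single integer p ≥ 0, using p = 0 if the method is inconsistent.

b = (1/6, 1/3, 1/3, 1/6)
c = (0, 1/2, 1/2, 1)
Ac = (0, 0, 1/4, 1/2)
Σ b_i: 1/6·1 + 1/3·1 + 1/3·1 + 1/6·1 = 1 ✓
b·c: 1/3·1/2 + 1/3·1/2 + 1/6·1 = 1/2 ✓
b·c²: 1/3·1/4 + 1/3·1/4 + 1/6·1 = 1/3 ✓
b·Ac: 1/3·1/4 + 1/6·1/2 = 1/6 ✓
b·c³: 1/3·1/8 + 1/3·1/8 + 1/6·1 = 1/4 ✓
b·(c∘Ac): 1/3·1/8 + 1/6·1/2 = 1/8 ✓
b·Ac²: 1/3·1/8 + 1/6·1/4 = 1/12 ✓
b·A²c: 1/6·1/4 = 1/24 ✓; 4 stages ⇒ order 4.

4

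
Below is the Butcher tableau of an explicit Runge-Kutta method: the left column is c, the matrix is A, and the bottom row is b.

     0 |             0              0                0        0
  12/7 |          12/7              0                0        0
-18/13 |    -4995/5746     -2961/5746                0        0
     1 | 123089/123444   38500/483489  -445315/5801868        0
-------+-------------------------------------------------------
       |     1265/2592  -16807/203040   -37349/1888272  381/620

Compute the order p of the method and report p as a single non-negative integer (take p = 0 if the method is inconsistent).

4

b = (1265/2592, -16807/203040, -37349/1888272, 381/620)
c = (0, 12/7, -18/13, 1)
Ac = (0, 0, -2538/2873, 185/762)
Σ b_i: 1265/2592·1 + (-16807/203040)·1 + (-37349/1888272)·1 + 381/620·1 = 1 ✓
b·c: (-16807/203040)·12/7 + (-37349/1888272)·(-18/13) + 381/620·1 = 1/2 ✓
b·c²: (-16807/203040)·144/49 + (-37349/1888272)·324/169 + 381/620·1 = 1/3 ✓
b·Ac: (-37349/1888272)·(-2538/2873) + 381/620·185/762 = 1/6 ✓
b·c³: (-16807/203040)·1728/343 + (-37349/1888272)·(-5832/2197) + 381/620·1 = 1/4 ✓
b·(c∘Ac): (-37349/1888272)·45684/37349 + 381/620·185/762 = 1/8 ✓
b·Ac²: (-37349/1888272)·(-30456/20111) + 381/620·695/8001 = 1/12 ✓
b·A²c: 381/620·155/2286 = 1/24 ✓; 4 stages ⇒ order 4.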